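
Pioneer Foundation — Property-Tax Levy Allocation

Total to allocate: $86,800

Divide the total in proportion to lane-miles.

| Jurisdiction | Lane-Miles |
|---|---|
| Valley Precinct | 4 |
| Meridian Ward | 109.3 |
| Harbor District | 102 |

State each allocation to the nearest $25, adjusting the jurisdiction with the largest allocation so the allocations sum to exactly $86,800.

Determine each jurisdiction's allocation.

Valley Precinct: $1,625 · Meridian Ward: $44,050 · Harbor District: $41,125

Combined lane-miles = 215.3.
Proportional shares: Valley Precinct 4/215.3 × $86,800 = 1,612.63; Meridian Ward 109.3/215.3 × $86,800 = 44,065.21; Harbor District 102/215.3 × $86,800 = 41,122.16.
At nearest $25: Valley Precinct $1,625; Meridian Ward $44,075; Harbor District $41,125. Sum = $86,825.
Difference $86,800 − $86,825 = −$25 applied to largest allocation (Meridian Ward): Meridian Ward becomes $44,050.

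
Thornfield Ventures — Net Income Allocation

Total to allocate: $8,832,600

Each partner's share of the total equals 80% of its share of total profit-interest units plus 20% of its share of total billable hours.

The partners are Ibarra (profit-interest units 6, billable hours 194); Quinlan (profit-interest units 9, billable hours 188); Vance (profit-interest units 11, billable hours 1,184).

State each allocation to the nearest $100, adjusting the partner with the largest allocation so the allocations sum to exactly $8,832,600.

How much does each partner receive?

Profit-interest units total 26; billable hours total 1,566.
Combined weights (80% profit-interest units + 20% billable hours): Ibarra 0.2094; Quinlan 0.3009; Vance 0.4897.
Raw shares: Ibarra 1,849,474.77; Quinlan 2,658,023.41; Vance 4,325,101.82.
After rounding ($100): Ibarra $1,849,500; Quinlan $2,658,000; Vance $4,325,100. Sum = $8,832,600.
Rounded total matches; no reconciliation needed.

Ibarra: $1,849,500; Quinlan: $2,658,000; Vance: $4,325,100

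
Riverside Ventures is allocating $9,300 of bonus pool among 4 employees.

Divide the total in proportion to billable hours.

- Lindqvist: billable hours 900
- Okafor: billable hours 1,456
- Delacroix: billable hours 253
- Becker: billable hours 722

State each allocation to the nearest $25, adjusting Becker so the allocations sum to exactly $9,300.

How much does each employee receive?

Billable hours total: 3,331.
Pro-rata amounts: Lindqvist 900/3,331 × $9,300 = 2,512.76; Okafor 1,456/3,331 × $9,300 = 4,065.09; Delacroix 253/3,331 × $9,300 = 706.36; Becker 722/3,331 × $9,300 = 2,015.79.
After rounding ($25): Lindqvist $2,525; Okafor $4,075; Delacroix $700; Becker $2,025. Sum = $9,325.
Difference $9,300 − $9,325 = −$25 applied to Becker: Becker becomes $2,000.

Lindqvist: $2,525 · Okafor: $4,075 · Delacroix: $700 · Becker: $2,000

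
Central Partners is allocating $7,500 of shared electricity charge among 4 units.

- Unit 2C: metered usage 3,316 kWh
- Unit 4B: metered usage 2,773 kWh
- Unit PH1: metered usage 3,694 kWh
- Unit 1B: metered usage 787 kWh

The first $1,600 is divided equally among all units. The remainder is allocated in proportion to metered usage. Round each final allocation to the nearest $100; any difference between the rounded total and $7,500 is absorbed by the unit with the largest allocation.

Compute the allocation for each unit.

$1,600 shared equally gives $400 per unit.
Remainder $5,900 by metered usage (total 10,570): Unit 2C 1,850.94 → $1,900; Unit 4B 1,547.84 → $1,500; Unit PH1 2,061.93 → $2,100; Unit 1B 439.29 → $400.
Totals: Unit 2C $400 + $1,900 = $2,300; Unit 4B $400 + $1,500 = $1,900; Unit PH1 $400 + $2,100 = $2,500; Unit 1B $400 + $400 = $800.

Unit 2C: $2,300; Unit 4B: $1,900; Unit PH1: $2,500; Unit 1B: $800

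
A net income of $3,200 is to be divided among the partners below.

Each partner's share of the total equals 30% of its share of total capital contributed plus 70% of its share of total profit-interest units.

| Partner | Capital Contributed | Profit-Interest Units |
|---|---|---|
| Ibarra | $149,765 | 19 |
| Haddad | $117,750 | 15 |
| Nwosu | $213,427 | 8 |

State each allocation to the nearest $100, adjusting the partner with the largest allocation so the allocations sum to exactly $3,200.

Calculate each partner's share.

Capital contributed total 480,942; profit-interest units total 42.
Blended shares (30% capital contributed + 70% profit-interest units): Ibarra 0.4101; Haddad 0.3234; Nwosu 0.2665.
Proportional shares: Ibarra 1,312.28; Haddad 1,035.04; Nwosu 852.68.
Rounded to nearest $100: Ibarra $1,300; Haddad $1,000; Nwosu $900. Sum = $3,200.
Rounded total matches; no reconciliation needed.

Ibarra: $1,300 · Haddad: $1,000 · Nwosu: $900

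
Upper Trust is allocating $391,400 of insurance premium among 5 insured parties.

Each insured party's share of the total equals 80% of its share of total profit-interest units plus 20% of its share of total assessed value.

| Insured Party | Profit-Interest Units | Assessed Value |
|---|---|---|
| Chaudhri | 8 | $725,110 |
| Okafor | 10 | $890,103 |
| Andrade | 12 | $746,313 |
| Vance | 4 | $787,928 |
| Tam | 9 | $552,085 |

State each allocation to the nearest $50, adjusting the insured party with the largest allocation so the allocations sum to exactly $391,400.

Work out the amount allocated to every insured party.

Profit-interest units total 43; assessed value total 3,701,539.
Composite weights (80% profit-interest units + 20% assessed value): Chaudhri 0.1880; Okafor 0.2341; Andrade 0.2636; Vance 0.1170; Tam 0.1973.
Raw shares: Chaudhri 73,589.48; Okafor 91,642.47; Andrade 103,165.32; Vance 45,790.51; Tam 77,212.22.
At nearest $50: Chaudhri $73,600; Okafor $91,650; Andrade $103,150; Vance $45,800; Tam $77,200. Sum = $391,400.
Rounded total matches; no reconciliation needed.

Chaudhri: $73,600 | Okafor: $91,650 | Andrade: $103,150 | Vance: $45,800 | Tam: $77,200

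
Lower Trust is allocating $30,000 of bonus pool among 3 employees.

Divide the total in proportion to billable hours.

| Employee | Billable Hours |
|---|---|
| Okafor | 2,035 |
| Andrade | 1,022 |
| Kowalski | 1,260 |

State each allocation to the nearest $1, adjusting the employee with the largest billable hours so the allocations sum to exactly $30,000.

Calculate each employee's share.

Combined billable hours = 2,035 + 1,022 + 1,260 = 4,317.
Unrounded shares: Okafor 14,141.77; Andrade 7,102.15; Kowalski 8,756.08.
At nearest $1: Okafor $14,142; Andrade $7,102; Kowalski $8,756. Sum = $30,000.
Sum already equals the total — no adjustment.

Okafor: $14,142; Andrade: $7,102; Kowalski: $8,756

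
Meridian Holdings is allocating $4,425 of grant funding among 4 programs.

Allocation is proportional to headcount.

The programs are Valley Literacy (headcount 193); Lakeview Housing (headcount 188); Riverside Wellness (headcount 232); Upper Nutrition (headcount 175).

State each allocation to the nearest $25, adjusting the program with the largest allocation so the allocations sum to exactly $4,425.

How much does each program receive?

Sum of headcount: 788.
Unrounded shares: Valley Literacy 193/788 × $4,425 = 1,083.79; Lakeview Housing 188/788 × $4,425 = 1,055.71; Riverside Wellness 232/788 × $4,425 = 1,302.79; Upper Nutrition 175/788 × $4,425 = 982.71.
At nearest $25: Valley Literacy $1,075; Lakeview Housing $1,050; Riverside Wellness $1,300; Upper Nutrition $975. Sum = $4,400.
Difference $4,425 − $4,400 = +$25 applied to largest allocation (Riverside Wellness): Riverside Wellness becomes $1,325.

Valley Literacy: $1,075 · Lakeview Housing: $1,050 · Riverside Wellness: $1,325 · Upper Nutrition: $975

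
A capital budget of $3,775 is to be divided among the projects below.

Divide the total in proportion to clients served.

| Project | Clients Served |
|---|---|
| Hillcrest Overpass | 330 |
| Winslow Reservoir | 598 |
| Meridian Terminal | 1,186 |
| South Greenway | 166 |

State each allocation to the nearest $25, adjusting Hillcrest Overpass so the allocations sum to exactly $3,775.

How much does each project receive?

Total clients served = 2,280.
Unrounded shares: Hillcrest Overpass 330/2,280 × $3,775 = 546.38; Winslow Reservoir 598/2,280 × $3,775 = 990.11; Meridian Terminal 1,186/2,280 × $3,775 = 1,963.66; South Greenway 166/2,280 × $3,775 = 274.85.
Rounded to nearest $25: Hillcrest Overpass $550; Winslow Reservoir $1,000; Meridian Terminal $1,975; South Greenway $275. Sum = $3,800.
Difference $3,775 − $3,800 = −$25 applied to Hillcrest Overpass: Hillcrest Overpass becomes $525.

Hillcrest Overpass: $525 · Winslow Reservoir: $1,000 · Meridian Terminal: $1,975 · South Greenway: $275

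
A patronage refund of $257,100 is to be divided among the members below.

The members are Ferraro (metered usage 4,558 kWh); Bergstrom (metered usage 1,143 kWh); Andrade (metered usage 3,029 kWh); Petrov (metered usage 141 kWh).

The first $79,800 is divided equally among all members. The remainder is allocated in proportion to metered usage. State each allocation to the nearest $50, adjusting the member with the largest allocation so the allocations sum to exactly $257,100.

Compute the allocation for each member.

Equal tier: $79,800 ÷ 4 = $19,950 apiece.
Remainder $177,300 by metered usage (total 8,871): Ferraro 91,098.34 → $91,100; Bergstrom 22,844.54 → $22,850; Andrade 60,539.03 → $60,550; Petrov 2,818.09 → $2,800.
Totals: Ferraro $19,950 + $91,100 = $111,050; Bergstrom $19,950 + $22,850 = $42,800; Andrade $19,950 + $60,550 = $80,500; Petrov $19,950 + $2,800 = $22,750.

Ferraro: $111,050 · Bergstrom: $42,800 · Andrade: $80,500 · Petrov: $22,750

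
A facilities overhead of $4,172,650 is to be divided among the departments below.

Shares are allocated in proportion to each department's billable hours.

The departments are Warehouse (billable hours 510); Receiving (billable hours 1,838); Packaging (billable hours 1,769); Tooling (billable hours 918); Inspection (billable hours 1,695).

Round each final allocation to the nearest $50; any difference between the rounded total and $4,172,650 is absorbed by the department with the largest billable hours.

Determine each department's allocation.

Warehouse: $316,200; Receiving: $1,139,600; Packaging: $1,096,800; Tooling: $569,150; Inspection: $1,050,900

Billable hours total: 510 + 1,838 + 1,769 + 918 + 1,695 = 6,730.
Unrounded shares: Warehouse 316,203.79; Receiving 1,139,573.66; Packaging 1,096,793.14; Tooling 569,166.82; Inspection 1,050,912.59.
At nearest $50: Warehouse $316,200; Receiving $1,139,550; Packaging $1,096,800; Tooling $569,150; Inspection $1,050,900. Sum = $4,172,600.
Difference $4,172,650 − $4,172,600 = +$50 applied to largest billable hours (Receiving): Receiving becomes $1,139,600.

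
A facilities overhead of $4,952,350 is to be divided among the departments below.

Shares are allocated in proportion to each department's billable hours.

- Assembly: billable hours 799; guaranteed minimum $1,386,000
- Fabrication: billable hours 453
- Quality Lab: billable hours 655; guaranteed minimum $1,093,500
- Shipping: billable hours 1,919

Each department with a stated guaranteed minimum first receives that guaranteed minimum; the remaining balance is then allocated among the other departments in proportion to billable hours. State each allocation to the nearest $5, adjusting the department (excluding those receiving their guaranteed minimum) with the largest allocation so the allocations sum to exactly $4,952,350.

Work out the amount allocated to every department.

Assembly: $1,386,000; Fabrication: $472,260; Quality Lab: $1,093,500; Shipping: $2,000,590

Guaranteed amounts: Assembly $1,386,000; Quality Lab $1,093,500. Remaining pool $2,472,850.
Remaining pool split over remaining billable hours 2,372: Fabrication 472,260.14 → $472,260; Shipping 2,000,589.86 → $2,000,590.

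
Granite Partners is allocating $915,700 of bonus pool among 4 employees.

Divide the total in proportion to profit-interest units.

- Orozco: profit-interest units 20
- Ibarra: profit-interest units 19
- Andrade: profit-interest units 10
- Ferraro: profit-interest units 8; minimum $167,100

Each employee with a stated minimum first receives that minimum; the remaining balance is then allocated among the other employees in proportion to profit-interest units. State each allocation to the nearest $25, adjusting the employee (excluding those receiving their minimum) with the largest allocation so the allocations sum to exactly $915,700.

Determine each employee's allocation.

Fund the minimums — Ferraro $167,100. Remaining pool $748,600.
Remaining pool split over remaining profit-interest units 49: Orozco 305,551.02 → $305,550; Ibarra 290,273.47 → $290,275; Andrade 152,775.51 → $152,775.

Orozco: $305,550 · Ibarra: $290,275 · Andrade: $152,775 · Ferraro: $167,100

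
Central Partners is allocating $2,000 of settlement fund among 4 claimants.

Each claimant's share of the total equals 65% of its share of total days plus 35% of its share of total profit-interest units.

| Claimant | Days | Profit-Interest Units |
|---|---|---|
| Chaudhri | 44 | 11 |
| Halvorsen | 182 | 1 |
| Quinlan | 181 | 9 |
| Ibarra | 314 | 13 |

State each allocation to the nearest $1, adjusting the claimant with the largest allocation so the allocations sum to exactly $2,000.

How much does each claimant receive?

Chaudhri: $306; Halvorsen: $349; Quinlan: $512; Ibarra: $833

Totals — days 721, profit-interest units 34.
Combined weights (65% days + 35% profit-interest units): Chaudhri 0.1529; Halvorsen 0.1744; Quinlan 0.2558; Ibarra 0.4169.
Proportional shares: Chaudhri 305.80; Halvorsen 348.74; Quinlan 511.65; Ibarra 833.81.
After rounding ($1): Chaudhri $306; Halvorsen $349; Quinlan $512; Ibarra $834. Sum = $2,001.
Difference $2,000 − $2,001 = −$1 applied to largest allocation (Ibarra): Ibarra becomes $833.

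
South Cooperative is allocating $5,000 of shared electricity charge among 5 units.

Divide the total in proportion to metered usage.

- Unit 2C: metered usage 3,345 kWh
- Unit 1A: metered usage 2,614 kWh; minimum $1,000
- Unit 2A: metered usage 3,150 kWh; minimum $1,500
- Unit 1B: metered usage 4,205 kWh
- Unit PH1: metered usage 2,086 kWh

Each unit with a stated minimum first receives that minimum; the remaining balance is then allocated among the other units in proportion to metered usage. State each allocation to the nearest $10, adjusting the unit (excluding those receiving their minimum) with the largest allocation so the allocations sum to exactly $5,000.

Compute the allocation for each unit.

Guaranteed amounts: Unit 1A $1,000; Unit 2A $1,500. Remaining pool $2,500.
Remaining pool split over remaining metered usage 9,636: Unit 2C 867.84 → $870; Unit 1B 1,090.96 → $1,090; Unit PH1 541.20 → $540.

Unit 2C: $870 · Unit 1A: $1,000 · Unit 2A: $1,500 · Unit 1B: $1,090 · Unit PH1: $540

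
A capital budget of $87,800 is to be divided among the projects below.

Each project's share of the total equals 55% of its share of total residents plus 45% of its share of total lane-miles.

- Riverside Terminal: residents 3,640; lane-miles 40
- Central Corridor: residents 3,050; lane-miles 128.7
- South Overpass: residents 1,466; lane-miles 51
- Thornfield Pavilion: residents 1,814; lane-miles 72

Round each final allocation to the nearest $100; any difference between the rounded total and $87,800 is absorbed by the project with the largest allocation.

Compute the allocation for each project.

Residents total 9,970; lane-miles total 291.7.
Combined weights (55% residents + 45% lane-miles): Riverside Terminal 0.2625; Central Corridor 0.3668; South Overpass 0.1595; Thornfield Pavilion 0.2111.
Pro-rata amounts: Riverside Terminal 23,048.35; Central Corridor 32,204.85; South Overpass 14,008.43; Thornfield Pavilion 18,538.38.
At nearest $100: Riverside Terminal $23,000; Central Corridor $32,200; South Overpass $14,000; Thornfield Pavilion $18,500. Sum = $87,700.
Difference $87,800 − $87,700 = +$100 applied to largest allocation (Central Corridor): Central Corridor becomes $32,300.

Riverside Terminal: $23,000 | Central Corridor: $32,300 | South Overpass: $14,000 | Thornfield Pavilion: $18,500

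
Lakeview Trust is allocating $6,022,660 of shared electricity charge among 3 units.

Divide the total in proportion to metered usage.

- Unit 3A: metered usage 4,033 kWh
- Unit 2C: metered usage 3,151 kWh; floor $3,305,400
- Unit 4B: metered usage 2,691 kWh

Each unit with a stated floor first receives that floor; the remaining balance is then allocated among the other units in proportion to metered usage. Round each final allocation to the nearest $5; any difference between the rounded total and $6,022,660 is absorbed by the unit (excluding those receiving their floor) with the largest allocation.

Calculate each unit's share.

Unit 3A: $1,629,790 · Unit 2C: $3,305,400 · Unit 4B: $1,087,470

Minimums first: Unit 2C $3,305,400. Balance $2,717,260.
Balance split over remaining metered usage 6,724: Unit 3A 1,629,790.24 → $1,629,790; Unit 4B 1,087,469.76 → $1,087,470.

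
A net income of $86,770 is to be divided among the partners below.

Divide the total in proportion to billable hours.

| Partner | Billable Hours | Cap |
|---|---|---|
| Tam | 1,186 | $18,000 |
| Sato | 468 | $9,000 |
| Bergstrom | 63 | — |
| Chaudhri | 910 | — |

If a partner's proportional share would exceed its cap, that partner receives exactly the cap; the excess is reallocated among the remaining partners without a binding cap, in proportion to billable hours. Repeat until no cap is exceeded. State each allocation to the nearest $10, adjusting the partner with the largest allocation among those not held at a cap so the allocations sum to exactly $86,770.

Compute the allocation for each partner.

Tam: $18,000; Sato: $9,000; Bergstrom: $3,870; Chaudhri: $55,900

Total billable hours = 2,627.
Pro-rata shares before constraints: Tam 39,173.67; Sato 15,458.07; Bergstrom 2,080.89; Chaudhri 30,057.37.
Capped: Tam ($18,000), Sato ($9,000); residual $59,770 reallocated over remaining billable hours 973.
Remaining shares: Bergstrom 3,870.00 → $3,870; Chaudhri 55,900.00 → $55,900.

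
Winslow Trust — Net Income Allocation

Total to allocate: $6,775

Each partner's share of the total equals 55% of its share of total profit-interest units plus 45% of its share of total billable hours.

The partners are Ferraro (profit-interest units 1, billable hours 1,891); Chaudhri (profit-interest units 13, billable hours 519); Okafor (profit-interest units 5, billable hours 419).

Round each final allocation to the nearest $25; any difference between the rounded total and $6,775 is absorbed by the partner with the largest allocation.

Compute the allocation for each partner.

Ferraro: $2,225; Chaudhri: $3,125; Okafor: $1,425

Totals — profit-interest units 19, billable hours 2,829.
Composite weights (55% profit-interest units + 45% billable hours): Ferraro 0.3297; Chaudhri 0.4589; Okafor 0.2114.
Pro-rata amounts: Ferraro 2,234.01; Chaudhri 3,108.85; Okafor 1,432.14.
At nearest $25: Ferraro $2,225; Chaudhri $3,100; Okafor $1,425. Sum = $6,750.
Difference $6,775 − $6,750 = +$25 applied to largest allocation (Chaudhri): Chaudhri becomes $3,125.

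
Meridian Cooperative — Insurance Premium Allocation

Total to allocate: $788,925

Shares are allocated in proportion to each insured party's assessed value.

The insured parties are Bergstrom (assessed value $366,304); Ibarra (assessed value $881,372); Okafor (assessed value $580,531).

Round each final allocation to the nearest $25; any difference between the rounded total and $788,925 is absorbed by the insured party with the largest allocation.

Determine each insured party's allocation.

Combined assessed value = 1,828,207.
Pro-rata amounts: Bergstrom 366,304/1,828,207 × $788,925 = 158,070.93; Ibarra 881,372/1,828,207 × $788,925 = 380,337.90; Okafor 580,531/1,828,207 × $788,925 = 250,516.17.
At nearest $25: Bergstrom $158,075; Ibarra $380,350; Okafor $250,525. Sum = $788,950.
Difference $788,925 − $788,950 = −$25 applied to largest allocation (Ibarra): Ibarra becomes $380,325.

Bergstrom: $158,075 | Ibarra: $380,325 | Okafor: $250,525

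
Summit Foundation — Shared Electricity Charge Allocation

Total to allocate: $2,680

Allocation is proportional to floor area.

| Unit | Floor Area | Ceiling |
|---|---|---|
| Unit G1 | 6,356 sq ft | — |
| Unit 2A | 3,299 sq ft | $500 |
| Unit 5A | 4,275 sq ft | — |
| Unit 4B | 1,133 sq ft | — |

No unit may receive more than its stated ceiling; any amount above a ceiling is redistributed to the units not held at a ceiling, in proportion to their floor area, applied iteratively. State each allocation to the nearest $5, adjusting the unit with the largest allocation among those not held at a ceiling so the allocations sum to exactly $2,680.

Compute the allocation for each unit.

Unit G1: $1,180 · Unit 2A: $500 · Unit 5A: $790 · Unit 4B: $210

Total floor area = 15,063.
Proportional shares (ignoring caps): Unit G1 1,130.86; Unit 2A 586.96; Unit 5A 760.61; Unit 4B 201.58.
Cap binds for Unit 2A ($500); balance $2,180 reallocated over remaining floor area 11,764.
Shares after redistribution: Unit G1 1,177.84 → $1,180; Unit 5A 792.21 → $790; Unit 4B 209.96 → $210.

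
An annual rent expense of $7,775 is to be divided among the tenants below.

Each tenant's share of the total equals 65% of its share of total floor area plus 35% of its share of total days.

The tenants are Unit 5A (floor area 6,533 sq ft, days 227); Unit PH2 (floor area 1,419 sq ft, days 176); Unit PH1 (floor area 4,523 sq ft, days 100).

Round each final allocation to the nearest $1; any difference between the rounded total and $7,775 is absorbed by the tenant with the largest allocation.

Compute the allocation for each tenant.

Totals — floor area 12,475, days 503.
Combined weights (65% floor area + 35% days): Unit 5A 0.4983; Unit PH2 0.1964; Unit PH1 0.3052.
Unrounded shares: Unit 5A 3,874.66; Unit PH2 1,527.02; Unit PH1 2,373.32.
At nearest $1: Unit 5A $3,875; Unit PH2 $1,527; Unit PH1 $2,373. Sum = $7,775.
Sum already equals the total — no adjustment.

Unit 5A: $3,875; Unit PH2: $1,527; Unit PH1: $2,373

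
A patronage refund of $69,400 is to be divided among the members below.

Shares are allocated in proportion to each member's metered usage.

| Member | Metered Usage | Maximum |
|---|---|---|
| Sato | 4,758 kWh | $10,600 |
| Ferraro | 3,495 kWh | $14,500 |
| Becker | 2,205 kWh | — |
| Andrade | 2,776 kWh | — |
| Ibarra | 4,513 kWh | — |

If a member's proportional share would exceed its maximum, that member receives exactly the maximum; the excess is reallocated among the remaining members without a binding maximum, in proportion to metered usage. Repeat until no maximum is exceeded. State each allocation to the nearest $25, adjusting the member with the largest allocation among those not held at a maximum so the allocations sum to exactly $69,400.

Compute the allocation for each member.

Sum of metered usage: 17,747.
Unconstrained shares: Sato 18,606.25; Ferraro 13,667.27; Becker 8,622.70; Andrade 10,855.60; Ibarra 17,648.18.
Held at cap: Sato ($10,600); balance $58,800 reallocated over remaining metered usage 12,989.
Held at cap: Ferraro ($14,500); balance $44,300 reallocated over remaining metered usage 9,494.
Redistributed shares: Becker 10,288.76 → $10,300; Andrade 12,953.11 → $12,950; Ibarra 21,058.13 → $21,050.

Sato: $10,600 · Ferraro: $14,500 · Becker: $10,300 · Andrade: $12,950 · Ibarra: $21,050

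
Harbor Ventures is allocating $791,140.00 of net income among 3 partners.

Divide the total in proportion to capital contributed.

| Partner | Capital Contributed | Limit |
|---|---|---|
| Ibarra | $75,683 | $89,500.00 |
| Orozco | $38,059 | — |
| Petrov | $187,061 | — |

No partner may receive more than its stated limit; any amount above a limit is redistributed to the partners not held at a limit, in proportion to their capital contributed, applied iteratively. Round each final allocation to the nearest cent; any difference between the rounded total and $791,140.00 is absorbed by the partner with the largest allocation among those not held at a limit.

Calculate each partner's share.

Combined capital contributed = 300,803.
Proportional shares (ignoring caps): Ibarra 199,053.3626; Orozco 100,098.7266; Petrov 491,987.9108.
Cap binds for Ibarra ($89,500.00); balance $701,640.00 reallocated over remaining capital contributed 225,120.
Redistributed shares: Orozco 118,619.9216 → $118,619.92; Petrov 583,020.0784 → $583,020.08.

Ibarra: $89,500.00 | Orozco: $118,619.92 | Petrov: $583,020.08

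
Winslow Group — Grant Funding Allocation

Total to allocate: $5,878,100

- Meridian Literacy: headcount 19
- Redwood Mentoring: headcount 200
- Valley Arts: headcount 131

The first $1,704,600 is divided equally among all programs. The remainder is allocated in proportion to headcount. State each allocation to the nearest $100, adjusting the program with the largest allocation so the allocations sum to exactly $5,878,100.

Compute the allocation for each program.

Meridian Literacy: $794,800 | Redwood Mentoring: $2,953,000 | Valley Arts: $2,130,300

$1,704,600 shared equally gives $568,200 per program.
Remainder $4,173,500 by headcount (total 350): Meridian Literacy 226,561.43 → $226,600; Redwood Mentoring 2,384,857.14 → $2,384,900; Valley Arts 1,562,081.43 → $1,562,100.
Rounding difference −$100 on remainder applied to Redwood Mentoring.
Totals: Meridian Literacy $568,200 + $226,600 = $794,800; Redwood Mentoring $568,200 + $2,384,800 = $2,953,000; Valley Arts $568,200 + $1,562,100 = $2,130,300.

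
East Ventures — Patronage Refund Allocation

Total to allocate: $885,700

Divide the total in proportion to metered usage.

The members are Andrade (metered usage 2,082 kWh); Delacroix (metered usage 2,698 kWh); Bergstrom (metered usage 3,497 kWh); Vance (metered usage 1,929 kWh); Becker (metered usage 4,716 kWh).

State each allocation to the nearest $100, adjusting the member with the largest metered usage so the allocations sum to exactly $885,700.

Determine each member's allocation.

Total metered usage = 2,082 + 2,698 + 3,497 + 1,929 + 4,716 = 14,922.
Proportional shares: Andrade 123,577.76; Delacroix 160,140.64; Bergstrom 207,565.53; Vance 114,496.40; Becker 279,919.66.
Rounded to nearest $100: Andrade $123,600; Delacroix $160,100; Bergstrom $207,600; Vance $114,500; Becker $279,900. Sum = $885,700.
Sum already equals the total — no adjustment.

Andrade: $123,600 · Delacroix: $160,100 · Bergstrom: $207,600 · Vance: $114,500 · Becker: $279,900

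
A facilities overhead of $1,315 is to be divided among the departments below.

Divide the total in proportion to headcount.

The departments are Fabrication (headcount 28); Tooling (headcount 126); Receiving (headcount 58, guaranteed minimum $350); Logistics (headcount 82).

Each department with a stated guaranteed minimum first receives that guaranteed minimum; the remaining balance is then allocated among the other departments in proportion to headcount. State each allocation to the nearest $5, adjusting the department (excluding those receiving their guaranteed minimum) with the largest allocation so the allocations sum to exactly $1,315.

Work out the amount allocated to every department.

Fabrication: $115 · Tooling: $515 · Receiving: $350 · Logistics: $335

Fund the minimums — Receiving $350. Residual $965.
Residual split over remaining headcount 236: Fabrication 114.49 → $115; Tooling 515.21 → $515; Logistics 335.30 → $335.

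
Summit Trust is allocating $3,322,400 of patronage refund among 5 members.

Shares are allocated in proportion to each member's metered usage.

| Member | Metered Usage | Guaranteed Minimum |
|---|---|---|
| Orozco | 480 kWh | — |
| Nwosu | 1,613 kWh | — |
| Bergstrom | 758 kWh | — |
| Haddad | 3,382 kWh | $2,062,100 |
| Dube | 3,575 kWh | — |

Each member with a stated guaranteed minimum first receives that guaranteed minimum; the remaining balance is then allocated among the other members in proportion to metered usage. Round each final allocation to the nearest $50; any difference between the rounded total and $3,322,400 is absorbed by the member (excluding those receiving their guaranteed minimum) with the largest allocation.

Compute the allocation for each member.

Orozco: $94,150 · Nwosu: $316,350 · Bergstrom: $148,650 · Haddad: $2,062,100 · Dube: $701,150

Guaranteed amounts: Haddad $2,062,100. Balance $1,260,300.
Balance split over remaining metered usage 6,426: Orozco 94,140.06 → $94,150; Nwosu 316,349.81 → $316,350; Bergstrom 148,662.84 → $148,650; Dube 701,147.29 → $701,150.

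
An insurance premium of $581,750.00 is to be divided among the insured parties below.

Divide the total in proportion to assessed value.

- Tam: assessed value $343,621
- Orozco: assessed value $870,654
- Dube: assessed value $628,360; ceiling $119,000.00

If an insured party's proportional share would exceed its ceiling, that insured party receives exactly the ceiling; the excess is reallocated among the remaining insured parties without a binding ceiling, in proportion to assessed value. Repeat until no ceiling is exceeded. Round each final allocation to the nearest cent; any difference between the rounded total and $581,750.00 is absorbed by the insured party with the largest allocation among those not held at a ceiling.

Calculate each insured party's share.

Total assessed value = 1,842,635.
Pro-rata shares before constraints: Tam 108,486.7685; Orozco 274,879.7046; Dube 198,383.5269.
Held at cap: Dube ($119,000.00); remaining pool $462,750.00 reallocated over remaining assessed value 1,214,275.
Shares after redistribution: Tam 130,951.0760 → $130,951.08; Orozco 331,798.9240 → $331,798.92.

Tam: $130,951.08 · Orozco: $331,798.92 · Dube: $119,000.00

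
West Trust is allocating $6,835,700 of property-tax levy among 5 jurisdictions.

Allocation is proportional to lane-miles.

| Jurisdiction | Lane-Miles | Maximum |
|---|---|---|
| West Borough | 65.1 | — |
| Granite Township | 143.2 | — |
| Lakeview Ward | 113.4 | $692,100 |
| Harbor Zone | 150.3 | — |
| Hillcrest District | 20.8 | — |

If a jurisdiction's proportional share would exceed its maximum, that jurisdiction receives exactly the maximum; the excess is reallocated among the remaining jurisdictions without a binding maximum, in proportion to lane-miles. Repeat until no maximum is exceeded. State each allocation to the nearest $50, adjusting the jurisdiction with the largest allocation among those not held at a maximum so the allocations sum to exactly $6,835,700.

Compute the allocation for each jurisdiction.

West Borough: $1,054,150 | Granite Township: $2,318,850 | Lakeview Ward: $692,100 | Harbor Zone: $2,433,800 | Hillcrest District: $336,800

Lane-miles total: 492.8.
Pro-rata shares before constraints: West Borough 903,011.51; Granite Township 1,986,347.89; Lakeview Ward 1,572,987.78; Harbor Zone 2,084,833.02; Hillcrest District 288,519.81.
Cap binds for Lakeview Ward ($692,100); remaining pool $6,143,600 reallocated over remaining lane-miles 379.4.
Remaining shares: West Borough 1,054,160.15 → $1,054,150; Granite Township 2,318,828.47 → $2,318,850; Harbor Zone 2,433,798.31 → $2,433,800; Hillcrest District 336,813.07 → $336,800.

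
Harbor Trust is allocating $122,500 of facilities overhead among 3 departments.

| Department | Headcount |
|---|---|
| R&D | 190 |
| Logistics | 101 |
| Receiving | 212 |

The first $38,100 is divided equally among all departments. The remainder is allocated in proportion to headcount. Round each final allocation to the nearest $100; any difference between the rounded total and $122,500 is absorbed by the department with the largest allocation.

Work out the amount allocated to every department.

Equal tier: $38,100 ÷ 3 = $12,700 apiece.
Remainder $84,400 by headcount (total 503): R&D 31,880.72 → $31,900; Logistics 16,947.12 → $16,900; Receiving 35,572.17 → $35,600.
Totals: R&D $12,700 + $31,900 = $44,600; Logistics $12,700 + $16,900 = $29,600; Receiving $12,700 + $35,600 = $48,300.

R&D: $44,600; Logistics: $29,600; Receiving: $48,300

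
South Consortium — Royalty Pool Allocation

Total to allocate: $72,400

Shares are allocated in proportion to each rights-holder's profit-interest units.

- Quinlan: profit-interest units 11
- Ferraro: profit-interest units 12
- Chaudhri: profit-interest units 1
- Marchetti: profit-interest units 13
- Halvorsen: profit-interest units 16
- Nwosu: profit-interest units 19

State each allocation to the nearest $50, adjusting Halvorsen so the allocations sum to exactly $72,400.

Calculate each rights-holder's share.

Combined profit-interest units = 72.
Proportional shares: Quinlan 11/72 × $72,400 = 11,061.11; Ferraro 12/72 × $72,400 = 12,066.67; Chaudhri 1/72 × $72,400 = 1,005.56; Marchetti 13/72 × $72,400 = 13,072.22; Halvorsen 16/72 × $72,400 = 16,088.89; Nwosu 19/72 × $72,400 = 19,105.56.
After rounding ($50): Quinlan $11,050; Ferraro $12,050; Chaudhri $1,000; Marchetti $13,050; Halvorsen $16,100; Nwosu $19,100. Sum = $72,350.
Difference $72,400 − $72,350 = +$50 applied to Halvorsen: Halvorsen becomes $16,150.

Quinlan: $11,050 | Ferraro: $12,050 | Chaudhri: $1,000 | Marchetti: $13,050 | Halvorsen: $16,150 | Nwosu: $19,100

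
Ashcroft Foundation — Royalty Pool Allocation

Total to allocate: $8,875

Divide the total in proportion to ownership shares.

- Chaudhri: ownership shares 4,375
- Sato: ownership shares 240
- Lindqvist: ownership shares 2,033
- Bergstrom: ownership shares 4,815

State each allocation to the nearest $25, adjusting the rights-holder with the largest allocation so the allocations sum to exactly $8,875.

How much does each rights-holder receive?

Sum of ownership shares: 11,463.
Proportional shares: Chaudhri 4,375/11,463 × $8,875 = 3,387.26; Sato 240/11,463 × $8,875 = 185.82; Lindqvist 2,033/11,463 × $8,875 = 1,574.01; Bergstrom 4,815/11,463 × $8,875 = 3,727.92.
After rounding ($25): Chaudhri $3,375; Sato $175; Lindqvist $1,575; Bergstrom $3,725. Sum = $8,850.
Difference $8,875 − $8,850 = +$25 applied to largest allocation (Bergstrom): Bergstrom becomes $3,750.

Chaudhri: $3,375 · Sato: $175 · Lindqvist: $1,575 · Bergstrom: $3,750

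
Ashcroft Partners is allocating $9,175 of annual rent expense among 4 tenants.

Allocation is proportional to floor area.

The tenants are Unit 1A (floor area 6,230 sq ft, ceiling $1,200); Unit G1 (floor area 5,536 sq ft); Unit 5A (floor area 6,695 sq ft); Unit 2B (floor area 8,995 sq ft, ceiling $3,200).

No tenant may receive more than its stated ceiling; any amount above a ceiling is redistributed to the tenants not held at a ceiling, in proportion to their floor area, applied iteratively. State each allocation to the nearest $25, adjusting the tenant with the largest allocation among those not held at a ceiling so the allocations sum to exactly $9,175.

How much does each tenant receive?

Total floor area = 27,456.
Unconstrained shares: Unit 1A 2,081.89; Unit G1 1,849.97; Unit 5A 2,237.28; Unit 2B 3,005.87.
Cap binds for Unit 1A ($1,200); residual $7,975 reallocated over remaining floor area 21,226.
Cap binds for Unit 2B ($3,200); residual $4,775 reallocated over remaining floor area 12,231.
Redistributed shares: Unit G1 2,161.26 → $2,150; Unit 5A 2,613.74 → $2,625.

Unit 1A: $1,200 · Unit G1: $2,150 · Unit 5A: $2,625 · Unit 2B: $3,200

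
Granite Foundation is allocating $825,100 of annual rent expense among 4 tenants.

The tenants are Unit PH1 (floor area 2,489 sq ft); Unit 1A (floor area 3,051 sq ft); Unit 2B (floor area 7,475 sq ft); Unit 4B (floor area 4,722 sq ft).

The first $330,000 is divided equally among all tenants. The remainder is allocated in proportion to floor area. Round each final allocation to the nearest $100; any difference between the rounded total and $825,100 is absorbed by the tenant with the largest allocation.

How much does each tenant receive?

Unit PH1: $152,000; Unit 1A: $167,700; Unit 2B: $291,100; Unit 4B: $214,300

$330,000 shared equally gives $82,500 per tenant.
Remainder $495,100 by floor area (total 17,737): Unit PH1 69,476.46 → $69,500; Unit 1A 85,163.79 → $85,200; Unit 2B 208,652.68 → $208,700; Unit 4B 131,807.08 → $131,800.
Rounding difference −$100 on remainder applied to Unit 2B.
Totals: Unit PH1 $82,500 + $69,500 = $152,000; Unit 1A $82,500 + $85,200 = $167,700; Unit 2B $82,500 + $208,600 = $291,100; Unit 4B $82,500 + $131,800 = $214,300.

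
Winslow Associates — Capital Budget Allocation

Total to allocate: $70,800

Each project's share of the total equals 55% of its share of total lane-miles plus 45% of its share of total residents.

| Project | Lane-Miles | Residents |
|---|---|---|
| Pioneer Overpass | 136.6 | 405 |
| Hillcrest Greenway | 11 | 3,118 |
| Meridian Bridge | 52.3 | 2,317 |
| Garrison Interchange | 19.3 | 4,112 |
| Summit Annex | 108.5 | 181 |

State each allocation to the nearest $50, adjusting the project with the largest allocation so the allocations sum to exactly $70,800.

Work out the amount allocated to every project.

Pioneer Overpass: $17,550 | Hillcrest Greenway: $11,100 | Meridian Bridge: $13,500 | Garrison Interchange: $15,200 | Summit Annex: $13,450

Lane-miles total 327.7; residents total 10,133.
Composite weights (55% lane-miles + 45% residents): Pioneer Overpass 0.2473; Hillcrest Greenway 0.1569; Meridian Bridge 0.1907; Garrison Interchange 0.2150; Summit Annex 0.1901.
Unrounded shares: Pioneer Overpass 17,505.33; Hillcrest Greenway 11,110.67; Meridian Bridge 13,499.79; Garrison Interchange 15,222.26; Summit Annex 13,461.96.
Rounded to nearest $50: Pioneer Overpass $17,500; Hillcrest Greenway $11,100; Meridian Bridge $13,500; Garrison Interchange $15,200; Summit Annex $13,450. Sum = $70,750.
Difference $70,800 − $70,750 = +$50 applied to largest allocation (Pioneer Overpass): Pioneer Overpass becomes $17,550.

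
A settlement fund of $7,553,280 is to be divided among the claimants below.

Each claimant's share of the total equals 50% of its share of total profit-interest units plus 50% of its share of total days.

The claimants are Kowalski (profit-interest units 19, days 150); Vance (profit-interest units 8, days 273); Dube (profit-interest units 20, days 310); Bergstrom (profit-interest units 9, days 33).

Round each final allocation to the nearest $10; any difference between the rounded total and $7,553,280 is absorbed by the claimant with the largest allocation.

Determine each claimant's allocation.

Kowalski: $2,020,910 | Vance: $1,885,500 | Dube: $2,877,210 | Bergstrom: $769,660

Profit-interest units total 56; days total 766.
Composite weights (50% profit-interest units + 50% days): Kowalski 0.2676; Vance 0.2496; Dube 0.3809; Bergstrom 0.1019.
Proportional shares: Kowalski 2,020,910.91; Vance 1,885,502.66; Dube 2,877,205.22; Bergstrom 769,661.20.
At nearest $10: Kowalski $2,020,910; Vance $1,885,500; Dube $2,877,210; Bergstrom $769,660. Sum = $7,553,280.
Rounded total matches; no reconciliation needed.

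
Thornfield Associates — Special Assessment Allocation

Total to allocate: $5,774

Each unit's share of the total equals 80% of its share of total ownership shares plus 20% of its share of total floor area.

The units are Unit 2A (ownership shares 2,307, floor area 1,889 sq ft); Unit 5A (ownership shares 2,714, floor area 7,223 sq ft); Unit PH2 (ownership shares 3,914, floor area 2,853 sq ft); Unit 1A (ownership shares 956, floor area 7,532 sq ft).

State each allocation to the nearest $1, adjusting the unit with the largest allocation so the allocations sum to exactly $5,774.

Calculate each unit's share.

Totals — ownership shares 9,891, floor area 19,497.
Blended shares (80% ownership shares + 20% floor area): Unit 2A 0.2060; Unit 5A 0.2936; Unit PH2 0.3458; Unit 1A 0.1546.
Unrounded shares: Unit 2A 1,189.28; Unit 5A 1,695.28; Unit PH2 1,996.86; Unit 1A 892.58.
At nearest $1: Unit 2A $1,189; Unit 5A $1,695; Unit PH2 $1,997; Unit 1A $893. Sum = $5,774.
Sum already equals the total — no adjustment.

Unit 2A: $1,189 | Unit 5A: $1,695 | Unit PH2: $1,997 | Unit 1A: $893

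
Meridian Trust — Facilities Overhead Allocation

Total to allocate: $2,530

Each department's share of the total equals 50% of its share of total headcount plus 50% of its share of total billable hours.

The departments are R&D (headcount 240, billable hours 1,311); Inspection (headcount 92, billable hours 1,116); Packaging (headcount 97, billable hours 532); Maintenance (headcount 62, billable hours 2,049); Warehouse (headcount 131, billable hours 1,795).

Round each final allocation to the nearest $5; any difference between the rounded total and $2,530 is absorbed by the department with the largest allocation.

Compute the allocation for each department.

Headcount total 622; billable hours total 6,803.
Combined weights (50% headcount + 50% billable hours): R&D 0.2893; Inspection 0.1560; Packaging 0.1171; Maintenance 0.2004; Warehouse 0.2372.
Pro-rata amounts: R&D 731.88; Inspection 394.62; Packaging 296.20; Maintenance 507.10; Warehouse 600.20.
Rounded to nearest $5: R&D $730; Inspection $395; Packaging $295; Maintenance $505; Warehouse $600. Sum = $2,525.
Difference $2,530 − $2,525 = +$5 applied to largest allocation (R&D): R&D becomes $735.

R&D: $735; Inspection: $395; Packaging: $295; Maintenance: $505; Warehouse: $600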